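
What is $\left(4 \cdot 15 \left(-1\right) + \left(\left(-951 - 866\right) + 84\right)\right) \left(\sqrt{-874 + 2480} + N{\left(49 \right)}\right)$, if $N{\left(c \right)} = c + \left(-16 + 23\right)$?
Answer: $-100408 - 1793 \sqrt{1606} \approx -1.7226 \cdot 10^{5}$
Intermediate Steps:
$N{\left(c \right)} = 7 + c$ ($N{\left(c \right)} = c + 7 = 7 + c$)
$\left(4 \cdot 15 \left(-1\right) + \left(\left(-951 - 866\right) + 84\right)\right) \left(\sqrt{-874 + 2480} + N{\left(49 \right)}\right) = \left(4 \cdot 15 \left(-1\right) + \left(\left(-951 - 866\right) + 84\right)\right) \left(\sqrt{-874 + 2480} + \left(7 + 49\right)\right) = \left(60 \left(-1\right) + \left(-1817 + 84\right)\right) \left(\sqrt{1606} + 56\right) = \left(-60 - 1733\right) \left(56 + \sqrt{1606}\right) = - 1793 \left(56 + \sqrt{1606}\right) = -100408 - 1793 \sqrt{1606}$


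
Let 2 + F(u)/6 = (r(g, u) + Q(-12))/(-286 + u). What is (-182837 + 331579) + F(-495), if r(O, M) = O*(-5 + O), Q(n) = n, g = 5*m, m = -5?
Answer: 116153702/781 ≈ 1.4872e+5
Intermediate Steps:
g = -25 (g = 5*(-5) = -25)
F(u) = -12 + 4428/(-286 + u) (F(u) = -12 + 6*((-25*(-5 - 25) - 12)/(-286 + u)) = -12 + 6*((-25*(-30) - 12)/(-286 + u)) = -12 + 6*((750 - 12)/(-286 + u)) = -12 + 6*(738/(-286 + u)) = -12 + 4428/(-286 + u))
(-182837 + 331579) + F(-495) = (-182837 + 331579) + 12*(655 - 1*(-495))/(-286 - 495) = 148742 + 12*(655 + 495)/(-781) = 148742 + 12*(-1/781)*1150 = 148742 - 13800/781 = 116153702/781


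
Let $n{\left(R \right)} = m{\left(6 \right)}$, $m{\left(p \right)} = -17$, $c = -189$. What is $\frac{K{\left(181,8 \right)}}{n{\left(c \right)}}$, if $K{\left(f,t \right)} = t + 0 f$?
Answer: $- \frac{8}{17} \approx -0.47059$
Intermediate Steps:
$n{\left(R \right)} = -17$
$K{\left(f,t \right)} = t$ ($K{\left(f,t \right)} = t + 0 = t$)
$\frac{K{\left(181,8 \right)}}{n{\left(c \right)}} = \frac{8}{-17} = 8 \left(- \frac{1}{17}\right) = - \frac{8}{17}$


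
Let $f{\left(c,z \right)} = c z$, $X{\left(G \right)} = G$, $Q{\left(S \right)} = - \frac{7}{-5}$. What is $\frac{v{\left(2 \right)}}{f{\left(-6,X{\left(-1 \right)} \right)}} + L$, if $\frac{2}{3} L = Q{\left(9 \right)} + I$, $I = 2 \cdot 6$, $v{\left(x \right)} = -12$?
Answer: $\frac{181}{10} \approx 18.1$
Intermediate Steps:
$Q{\left(S \right)} = \frac{7}{5}$ ($Q{\left(S \right)} = \left(-7\right) \left(- \frac{1}{5}\right) = \frac{7}{5}$)
$I = 12$
$L = \frac{201}{10}$ ($L = \frac{3 \left(\frac{7}{5} + 12\right)}{2} = \frac{3}{2} \cdot \frac{67}{5} = \frac{201}{10} \approx 20.1$)
$\frac{v{\left(2 \right)}}{f{\left(-6,X{\left(-1 \right)} \right)}} + L = \frac{1}{\left(-6\right) \left(-1\right)} \left(-12\right) + \frac{201}{10} = \frac{1}{6} \left(-12\right) + \frac{201}{10} = -2 + \frac{201}{10} = \frac{181}{10}$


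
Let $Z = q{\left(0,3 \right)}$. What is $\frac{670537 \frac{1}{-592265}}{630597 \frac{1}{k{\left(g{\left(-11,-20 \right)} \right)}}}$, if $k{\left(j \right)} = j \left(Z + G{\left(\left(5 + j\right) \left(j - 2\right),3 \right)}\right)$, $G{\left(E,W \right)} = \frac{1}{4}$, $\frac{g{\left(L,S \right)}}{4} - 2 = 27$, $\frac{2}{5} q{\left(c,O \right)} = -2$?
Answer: $\frac{369465887}{373480532205} \approx 0.00098925$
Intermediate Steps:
$q{\left(c,O \right)} = -5$ ($q{\left(c,O \right)} = \frac{5}{2} \left(-2\right) = -5$)
$Z = -5$
$g{\left(L,S \right)} = 116$ ($g{\left(L,S \right)} = 8 + 4 \cdot 27 = 8 + 108 = 116$)
$G{\left(E,W \right)} = \frac{1}{4}$
$k{\left(j \right)} = - \frac{19 j}{4}$ ($k{\left(j \right)} = j \left(-5 + \frac{1}{4}\right) = j \left(- \frac{19}{4}\right) = - \frac{19 j}{4}$)
$\frac{670537 \frac{1}{-592265}}{630597 \frac{1}{k{\left(g{\left(-11,-20 \right)} \right)}}} = \frac{670537 \frac{1}{-592265}}{630597 \frac{1}{\left(- \frac{19}{4}\right) 116}} = \frac{670537 \left(- \frac{1}{592265}\right)}{630597 \frac{1}{-551}} = - \frac{670537}{592265 \cdot 630597 \left(- \frac{1}{551}\right)} = - \frac{670537}{592265 \left(- \frac{630597}{551}\right)} = \left(- \frac{670537}{592265}\right) \left(- \frac{551}{630597}\right) = \frac{369465887}{373480532205}$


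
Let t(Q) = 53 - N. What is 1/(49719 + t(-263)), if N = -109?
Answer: 1/49881 ≈ 2.0048e-5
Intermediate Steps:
t(Q) = 162 (t(Q) = 53 - 1*(-109) = 53 + 109 = 162)
1/(49719 + t(-263)) = 1/(49719 + 162) = 1/49881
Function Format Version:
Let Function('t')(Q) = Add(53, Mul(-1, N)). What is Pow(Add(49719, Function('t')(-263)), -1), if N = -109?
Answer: Rational(1, 49881) ≈ 2.0048e-5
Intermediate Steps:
Function('t')(Q) = 162 (Function('t')(Q) = Add(53, Mul(-1, -109)) = Add(53, 109) = 162)
Pow(Add(49719, Function('t')(-263)), -1) = Pow(Add(49719, 162), -1) = Pow(49881, -1) = Rational(1, 49881)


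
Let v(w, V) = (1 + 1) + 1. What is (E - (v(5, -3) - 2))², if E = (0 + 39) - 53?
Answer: 225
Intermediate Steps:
v(w, V) = 3 (v(w, V) = 2 + 1 = 3)
E = -14 (E = 39 - 53 = -14)
(E - (v(5, -3) - 2))² = (-14 - (3 - 2))² = (-14 - 1*1)² = (-14 - 1)² = (-15)² = 225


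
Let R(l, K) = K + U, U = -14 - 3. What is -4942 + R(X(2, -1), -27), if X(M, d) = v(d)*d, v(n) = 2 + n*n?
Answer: -4986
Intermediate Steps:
v(n) = 2 + n²
U = -17
X(M, d) = d*(2 + d²) (X(M, d) = (2 + d²)*d = d*(2 + d²))
R(l, K) = -17 + K (R(l, K) = K - 17 = -17 + K)
-4942 + R(X(2, -1), -27) = -4942 + (-17 - 27) = -4942 - 44 = -4986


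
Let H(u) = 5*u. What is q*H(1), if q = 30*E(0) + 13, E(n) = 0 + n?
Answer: 65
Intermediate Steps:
E(n) = n
q = 13 (q = 30*0 + 13 = 0 + 13 = 13)
q*H(1) = 13*(5*1) = 13*5 = 65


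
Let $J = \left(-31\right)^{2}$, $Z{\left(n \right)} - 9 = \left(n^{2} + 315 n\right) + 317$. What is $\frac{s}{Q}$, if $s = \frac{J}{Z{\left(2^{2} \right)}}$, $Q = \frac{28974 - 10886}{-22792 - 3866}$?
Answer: $- \frac{1423241}{1609832} \approx -0.88409$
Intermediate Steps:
$Z{\left(n \right)} = 326 + n^{2} + 315 n$ ($Z{\left(n \right)} = 9 + \left(\left(n^{2} + 315 n\right) + 317\right) = 9 + \left(317 + n^{2} + 315 n\right) = 326 + n^{2} + 315 n$)
$J = 961$
$Q = - \frac{9044}{13329}$ ($Q = \frac{18088}{-26658} = 18088 \left(- \frac{1}{26658}\right) = - \frac{9044}{13329} \approx -0.67852$)
$s = \frac{961}{1602}$ ($s = \frac{961}{326 + \left(2^{2}\right)^{2} + 315 \cdot 2^{2}} = \frac{961}{326 + 4^{2} + 315 \cdot 4} = \frac{961}{326 + 16 + 1260} = \frac{961}{1602} \approx 0.59988$)
$\frac{s}{Q} = \frac{961}{1602 \left(- \frac{9044}{13329}\right)} = \frac{961}{1602} \left(- \frac{13329}{9044}\right) = - \frac{1423241}{1609832}$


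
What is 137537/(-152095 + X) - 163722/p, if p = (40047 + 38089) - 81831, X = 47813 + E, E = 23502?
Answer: 2543452789/59696420 ≈ 42.606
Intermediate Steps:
X = 71315 (X = 47813 + 23502 = 71315)
p = -3695 (p = 78136 - 81831 = -3695)
137537/(-152095 + X) - 163722/p = 137537/(-152095 + 71315) - 163722/(-3695) = 137537/(-80780) - 163722*(-1/3695) = 137537*(-1/80780) + 163722/3695 = -137537/80780 + 163722/3695 = 2543452789/59696420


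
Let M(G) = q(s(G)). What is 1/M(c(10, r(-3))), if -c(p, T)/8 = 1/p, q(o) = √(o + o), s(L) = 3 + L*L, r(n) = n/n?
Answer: 5*√182/182 ≈ 0.37062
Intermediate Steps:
r(n) = 1
s(L) = 3 + L²
q(o) = √2*√o (q(o) = √(2*o) = √2*√o)
c(p, T) = -8/p
M(G) = √2*√(3 + G²)
1/M(c(10, r(-3))) = 1/(√(6 + 2*(-8/10)²)) = 1/(√(6 + 2*(-8*⅒)²)) = 1/(√(6 + 2*(-⅘)²)) = 1/(√(6 + 2*(16/25))) = 1/(√(6 + 32/25)) = 1/(√(182/25)) = 1/(√182/5) = 5*√182/182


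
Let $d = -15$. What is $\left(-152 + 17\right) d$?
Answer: $2025$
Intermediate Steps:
$\left(-152 + 17\right) d = \left(-152 + 17\right) \left(-15\right) = \left(-135\right) \left(-15\right) = 2025$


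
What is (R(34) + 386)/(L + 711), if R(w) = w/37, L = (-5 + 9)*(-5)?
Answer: 14316/25567 ≈ 0.55994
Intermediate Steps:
L = -20 (L = 4*(-5) = -20)
R(w) = w/37 (R(w) = w*(1/37) = w/37)
(R(34) + 386)/(L + 711) = ((1/37)*34 + 386)/(-20 + 711) = (34/37 + 386)/691 = (14316/37)*(1/691) = 14316/25567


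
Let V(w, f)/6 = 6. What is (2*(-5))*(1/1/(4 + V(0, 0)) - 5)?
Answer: -350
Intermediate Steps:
V(w, f) = 36 (V(w, f) = 6*6 = 36)
(2*(-5))*(1/1/(4 + V(0, 0)) - 5) = (2*(-5))*(1/1/(4 + 36) - 5) = -10*(1/1/40 - 5) = -10*(1/(1/40) - 5) = -10*(1*40 - 5) = -10*(40 - 5) = -10*35 = -350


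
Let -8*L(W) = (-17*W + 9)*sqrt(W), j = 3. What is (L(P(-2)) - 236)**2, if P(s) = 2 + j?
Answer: 224589/4 - 4484*sqrt(5) ≈ 46121.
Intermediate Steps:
P(s) = 5 (P(s) = 2 + 3 = 5)
L(W) = -sqrt(W)*(9 - 17*W)/8 (L(W) = -(-17*W + 9)*sqrt(W)/8 = -(9 - 17*W)*sqrt(W)/8 = -sqrt(W)*(9 - 17*W)/8)
(L(P(-2)) - 236)**2 = (sqrt(5)*(-9 + 17*5)/8 - 236)**2 = (sqrt(5)*(-9 + 85)/8 - 236)**2 = ((1/8)*sqrt(5)*76 - 236)**2 = (19*sqrt(5)/2 - 236)**2 = (-236 + 19*sqrt(5)/2)**2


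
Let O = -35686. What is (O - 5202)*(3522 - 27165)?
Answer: 966714984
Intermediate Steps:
(O - 5202)*(3522 - 27165) = (-35686 - 5202)*(3522 - 27165) = -40888*(-23643) = 966714984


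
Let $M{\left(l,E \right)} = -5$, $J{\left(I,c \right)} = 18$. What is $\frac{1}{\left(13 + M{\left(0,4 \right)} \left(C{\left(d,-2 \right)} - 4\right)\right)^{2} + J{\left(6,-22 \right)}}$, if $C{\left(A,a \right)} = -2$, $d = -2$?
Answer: $\frac{1}{1867} \approx 0.00053562$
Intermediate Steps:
$\frac{1}{\left(13 + M{\left(0,4 \right)} \left(C{\left(d,-2 \right)} - 4\right)\right)^{2} + J{\left(6,-22 \right)}} = \frac{1}{\left(13 - 5 \left(-2 - 4\right)\right)^{2} + 18} = \frac{1}{\left(13 - -30\right)^{2} + 18} = \frac{1}{\left(13 + 30\right)^{2} + 18} = \frac{1}{43^{2} + 18} = \frac{1}{1849 + 18} = \frac{1}{1867}$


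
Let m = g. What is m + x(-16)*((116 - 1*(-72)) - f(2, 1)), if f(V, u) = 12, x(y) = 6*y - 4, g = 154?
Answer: -17446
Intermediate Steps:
m = 154
x(y) = -4 + 6*y
m + x(-16)*((116 - 1*(-72)) - f(2, 1)) = 154 + (-4 + 6*(-16))*((116 - 1*(-72)) - 1*12) = 154 + (-4 - 96)*((116 + 72) - 12) = 154 - 100*(188 - 12) = 154 - 100*176 = 154 - 17600 = -17446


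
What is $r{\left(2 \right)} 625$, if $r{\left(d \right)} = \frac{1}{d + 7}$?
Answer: $\frac{625}{9} \approx 69.444$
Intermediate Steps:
$r{\left(d \right)} = \frac{1}{7 + d}$
$r{\left(2 \right)} 625 = \frac{1}{7 + 2} \cdot 625 = \frac{1}{9} \cdot 625 = \frac{625}{9}$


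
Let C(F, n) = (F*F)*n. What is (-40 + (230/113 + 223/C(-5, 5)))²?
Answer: 261173124601/199515625 ≈ 1309.0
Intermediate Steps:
C(F, n) = n*F² (C(F, n) = F²*n = n*F²)
(-40 + (230/113 + 223/C(-5, 5)))² = (-40 + (230/113 + 223/((5*(-5)²))))² = (-40 + (230*(1/113) + 223/((5*25))))² = (-40 + (230/113 + 223/125))² = (-40 + 53949/14125)² = (-511051/14125)² = 261173124601/199515625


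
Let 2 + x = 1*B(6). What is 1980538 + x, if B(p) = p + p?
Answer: 1980548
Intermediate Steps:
B(p) = 2*p
x = 10 (x = -2 + 1*(2*6) = -2 + 1*12 = -2 + 12 = 10)
1980538 + x = 1980538 + 10 = 1980548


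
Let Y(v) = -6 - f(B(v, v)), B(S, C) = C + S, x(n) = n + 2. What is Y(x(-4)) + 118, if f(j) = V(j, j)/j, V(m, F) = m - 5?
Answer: 439/4 ≈ 109.75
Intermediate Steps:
V(m, F) = -5 + m
x(n) = 2 + n
f(j) = (-5 + j)/j
Y(v) = -6 - (-5 + 2*v)/(2*v) (Y(v) = -6 - (-5 + (v + v))/(v + v) = -6 - (-5 + 2*v)/(2*v))
Y(x(-4)) + 118 = (-7 + 5/(2*(2 - 4))) + 118 = (-7 + (5/2)/(-2)) + 118 = (-7 + (5/2)*(-½)) + 118 = (-7 - 5/4) + 118 = -33/4 + 118 = 439/4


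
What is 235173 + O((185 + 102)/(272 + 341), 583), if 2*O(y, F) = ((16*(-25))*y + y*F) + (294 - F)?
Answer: 144098731/613 ≈ 2.3507e+5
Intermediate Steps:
O(y, F) = 147 - 200*y - F/2 + F*y/2 (O(y, F) = (((16*(-25))*y + y*F) + (294 - F))/2 = ((-400*y + F*y) + (294 - F))/2 = (294 - F - 400*y + F*y)/2 = 147 - 200*y - F/2 + F*y/2)
235173 + O((185 + 102)/(272 + 341), 583) = 235173 + (147 - 200*(185 + 102)/(272 + 341) - ½*583 + (½)*583*((185 + 102)/(272 + 341))) = 235173 + (147 - 57400/613 - 583/2 + (½)*583*(287/613)) = 235173 + (147 - 57400/613 - 583/2 + (½)*583*(287*(1/613))) = 235173 + (147 - 200*287/613 - 583/2 + (½)*583*(287/613)) = 235173 + (147 - 57400/613 - 583/2 + 167321/1226) = 235173 - 62318/613 = 144098731/613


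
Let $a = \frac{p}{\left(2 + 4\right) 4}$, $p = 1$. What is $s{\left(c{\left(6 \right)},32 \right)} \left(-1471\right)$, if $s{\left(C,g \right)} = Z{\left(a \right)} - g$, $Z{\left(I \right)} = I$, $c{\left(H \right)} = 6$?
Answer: $\frac{1128257}{24} \approx 47011.0$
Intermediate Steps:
$a = \frac{1}{24}$ ($a = 1 \frac{1}{\left(2 + 4\right) 4} = 1 \frac{1}{6 \cdot 4} = 1 \cdot \frac{1}{24} = \frac{1}{24} \approx 0.041667$)
$s{\left(C,g \right)} = \frac{1}{24} - g$
$s{\left(c{\left(6 \right)},32 \right)} \left(-1471\right) = \left(\frac{1}{24} - 32\right) \left(-1471\right) = \left(- \frac{767}{24}\right) \left(-1471\right) = \frac{1128257}{24}$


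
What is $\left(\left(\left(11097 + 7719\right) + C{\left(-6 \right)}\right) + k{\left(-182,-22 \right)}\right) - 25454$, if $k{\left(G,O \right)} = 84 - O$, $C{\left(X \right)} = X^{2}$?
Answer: $-6496$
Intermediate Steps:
$\left(\left(\left(11097 + 7719\right) + C{\left(-6 \right)}\right) + k{\left(-182,-22 \right)}\right) - 25454 = \left(\left(\left(11097 + 7719\right) + \left(-6\right)^{2}\right) + \left(84 - -22\right)\right) - 25454 = \left(\left(18816 + 36\right) + \left(84 + 22\right)\right) - 25454 = \left(18852 + 106\right) - 25454 = 18958 - 25454 = -6496$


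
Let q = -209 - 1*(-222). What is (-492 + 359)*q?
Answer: -1729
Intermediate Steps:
q = 13 (q = -209 + 222 = 13)
(-492 + 359)*q = (-492 + 359)*13 = -133*13 = -1729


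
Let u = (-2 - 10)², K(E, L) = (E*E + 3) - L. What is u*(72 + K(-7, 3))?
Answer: 17424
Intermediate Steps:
K(E, L) = 3 + E² - L (K(E, L) = (E² + 3) - L = (3 + E²) - L = 3 + E² - L)
u = 144 (u = (-12)² = 144)
u*(72 + K(-7, 3)) = 144*(72 + (3 + (-7)² - 1*3)) = 144*(72 + (3 + 49 - 3)) = 144*(72 + 49) = 144*121 = 17424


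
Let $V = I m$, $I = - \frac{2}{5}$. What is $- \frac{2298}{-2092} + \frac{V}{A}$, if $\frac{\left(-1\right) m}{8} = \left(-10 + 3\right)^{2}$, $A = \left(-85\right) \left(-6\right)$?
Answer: $\frac{1875007}{1333650} \approx 1.4059$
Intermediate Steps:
$A = 510$
$I = - \frac{2}{5}$ ($I = \left(-2\right) \frac{1}{5} = - \frac{2}{5} \approx -0.4$)
$m = -392$ ($m = - 8 \left(-10 + 3\right)^{2} = - 8 \left(-7\right)^{2} = \left(-8\right) 49 = -392$)
$V = \frac{784}{5}$ ($V = \left(- \frac{2}{5}\right) \left(-392\right) = \frac{784}{5} \approx 156.8$)
$- \frac{2298}{-2092} + \frac{V}{A} = - \frac{2298}{-2092} + \frac{784}{5 \cdot 510} = \left(-2298\right) \left(- \frac{1}{2092}\right) + \frac{784}{5} \cdot \frac{1}{510} = \frac{1149}{1046} + \frac{392}{1275} = \frac{1875007}{1333650}$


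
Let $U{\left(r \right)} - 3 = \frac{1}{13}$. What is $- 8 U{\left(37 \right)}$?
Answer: $- \frac{320}{13} \approx -24.615$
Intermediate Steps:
$U{\left(r \right)} = \frac{40}{13}$ ($U{\left(r \right)} = 3 + \frac{1}{13} = \frac{40}{13}$)
$- 8 U{\left(37 \right)} = \left(-8\right) \frac{40}{13} = - \frac{320}{13}$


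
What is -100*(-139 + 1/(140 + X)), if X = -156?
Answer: 55625/4 ≈ 13906.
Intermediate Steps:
-100*(-139 + 1/(140 + X)) = -100*(-139 + 1/(140 - 156)) = -100*(-139 + 1/(-16)) = -100*(-139 - 1/16) = -100*(-2225/16) = 55625/4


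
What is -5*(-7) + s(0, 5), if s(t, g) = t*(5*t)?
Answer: 35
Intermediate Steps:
s(t, g) = 5*t**2
-5*(-7) + s(0, 5) = -5*(-7) + 5*0**2 = 35 + 5*0 = 35 + 0 = 35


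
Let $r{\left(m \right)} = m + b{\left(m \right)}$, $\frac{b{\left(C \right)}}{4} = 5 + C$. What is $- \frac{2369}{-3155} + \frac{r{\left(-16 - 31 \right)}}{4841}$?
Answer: $\frac{10790004}{15273355} \approx 0.70646$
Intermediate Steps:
$b{\left(C \right)} = 20 + 4 C$ ($b{\left(C \right)} = 4 \left(5 + C\right) = 20 + 4 C$)
$r{\left(m \right)} = 20 + 5 m$ ($r{\left(m \right)} = m + \left(20 + 4 m\right) = 20 + 5 m$)
$- \frac{2369}{-3155} + \frac{r{\left(-16 - 31 \right)}}{4841} = - \frac{2369}{-3155} + \frac{20 + 5 \left(-16 - 31\right)}{4841} = \left(-2369\right) \left(- \frac{1}{3155}\right) + \left(20 + 5 \left(-16 - 31\right)\right) \frac{1}{4841} = \frac{2369}{3155} + \left(20 + 5 \left(-47\right)\right) \frac{1}{4841} = \frac{2369}{3155} + \left(20 - 235\right) \frac{1}{4841} = \frac{2369}{3155} - \frac{215}{4841} = \frac{10790004}{15273355}$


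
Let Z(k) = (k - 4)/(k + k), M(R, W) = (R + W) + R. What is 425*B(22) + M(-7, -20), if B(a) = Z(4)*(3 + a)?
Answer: -34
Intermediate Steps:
M(R, W) = W + 2*R
Z(k) = (-4 + k)/(2*k) (Z(k) = (-4 + k)/((2*k)) = (-4 + k)*(1/(2*k)) = (-4 + k)/(2*k))
B(a) = 0 (B(a) = ((½)*(-4 + 4)/4)*(3 + a) = ((½)*(¼)*0)*(3 + a) = 0*(3 + a) = 0)
425*B(22) + M(-7, -20) = 425*0 + (-20 + 2*(-7)) = 0 + (-20 - 14) = 0 - 34 = -34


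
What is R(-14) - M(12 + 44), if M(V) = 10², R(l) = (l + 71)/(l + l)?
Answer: -2857/28 ≈ -102.04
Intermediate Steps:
R(l) = (71 + l)/(2*l) (R(l) = (71 + l)/((2*l)) = (71 + l)*(1/(2*l)) = (71 + l)/(2*l))
M(V) = 100
R(-14) - M(12 + 44) = (½)*(71 - 14)/(-14) - 1*100 = (½)*(-1/14)*57 - 100 = -57/28 - 100 = -2857/28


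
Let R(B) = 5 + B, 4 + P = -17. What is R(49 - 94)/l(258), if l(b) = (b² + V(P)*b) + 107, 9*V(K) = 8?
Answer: -120/200701 ≈ -0.00059790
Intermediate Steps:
P = -21 (P = -4 - 17 = -21)
V(K) = 8/9 (V(K) = (⅑)*8 = 8/9)
l(b) = 107 + b² + 8*b/9 (l(b) = (b² + 8*b/9) + 107 = 107 + b² + 8*b/9)
R(49 - 94)/l(258) = (5 + (49 - 94))/(107 + 258² + (8/9)*258) = (5 - 45)/(107 + 66564 + 688/3) = -40/200701/3 = -40*3/200701 = -120/200701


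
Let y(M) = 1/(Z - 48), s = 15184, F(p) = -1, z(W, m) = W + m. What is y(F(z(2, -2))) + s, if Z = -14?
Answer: 941407/62 ≈ 15184.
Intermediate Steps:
y(M) = -1/62 (y(M) = 1/(-14 - 48) = 1/(-62) = -1/62)
y(F(z(2, -2))) + s = -1/62 + 15184 = 941407/62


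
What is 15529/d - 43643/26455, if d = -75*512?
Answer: -417342179/203174400 ≈ -2.0541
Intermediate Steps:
d = -38400
15529/d - 43643/26455 = 15529/(-38400) - 43643/26455 = 15529*(-1/38400) - 43643*1/26455 = -15529/38400 - 43643/26455 = -417342179/203174400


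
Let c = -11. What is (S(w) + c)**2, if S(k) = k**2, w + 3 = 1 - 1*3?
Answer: 196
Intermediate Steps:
w = -5 (w = -3 + (1 - 1*3) = -3 + (1 - 3) = -3 - 2 = -5)
(S(w) + c)**2 = ((-5)**2 - 11)**2 = (25 - 11)**2 = 14**2 = 196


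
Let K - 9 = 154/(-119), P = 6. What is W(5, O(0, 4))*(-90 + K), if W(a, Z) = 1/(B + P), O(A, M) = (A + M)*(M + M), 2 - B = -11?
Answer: -1399/323 ≈ -4.3313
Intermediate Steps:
B = 13 (B = 2 - 1*(-11) = 2 + 11 = 13)
O(A, M) = 2*M*(A + M) (O(A, M) = (A + M)*(2*M) = 2*M*(A + M))
K = 131/17 (K = 9 + 154/(-119) = 9 + 154*(-1/119) = 9 - 22/17 = 131/17 ≈ 7.7059)
W(a, Z) = 1/19 (W(a, Z) = 1/(13 + 6) = 1/19)
W(5, O(0, 4))*(-90 + K) = (-90 + 131/17)/19 = (1/19)*(-1399/17) = -1399/323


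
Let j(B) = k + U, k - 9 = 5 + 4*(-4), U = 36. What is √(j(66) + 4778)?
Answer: 2*√1203 ≈ 69.369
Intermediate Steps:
k = -2 (k = 9 + (5 + 4*(-4)) = 9 + (5 - 16) = 9 - 11 = -2)
j(B) = 34 (j(B) = -2 + 36 = 34)
√(j(66) + 4778) = √(34 + 4778) = √4812 = 2*√1203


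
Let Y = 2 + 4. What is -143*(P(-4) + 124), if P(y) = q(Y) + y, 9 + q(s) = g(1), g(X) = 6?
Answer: -16731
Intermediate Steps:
Y = 6
q(s) = -3 (q(s) = -9 + 6 = -3)
P(y) = -3 + y
-143*(P(-4) + 124) = -143*((-3 - 4) + 124) = -143*(-7 + 124) = -143*117 = -16731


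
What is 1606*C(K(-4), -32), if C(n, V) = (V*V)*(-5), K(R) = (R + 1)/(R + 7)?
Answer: -8222720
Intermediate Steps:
K(R) = (1 + R)/(7 + R)
C(n, V) = -5*V² (C(n, V) = V²*(-5) = -5*V²)
1606*C(K(-4), -32) = 1606*(-5*(-32)²) = 1606*(-5*1024) = 1606*(-5120) = -8222720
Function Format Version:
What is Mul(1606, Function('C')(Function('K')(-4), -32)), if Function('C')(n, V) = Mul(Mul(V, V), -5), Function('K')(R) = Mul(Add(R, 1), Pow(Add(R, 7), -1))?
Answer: -8222720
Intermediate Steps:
Function('K')(R) = Mul(Pow(Add(7, R), -1), Add(1, R)) (Function('K')(R) = Mul(Add(1, R), Pow(Add(7, R), -1)) = Mul(Pow(Add(7, R), -1), Add(1, R)))
Function('C')(n, V) = Mul(-5, Pow(V, 2)) (Function('C')(n, V) = Mul(Pow(V, 2), -5) = Mul(-5, Pow(V, 2)))
Mul(1606, Function('C')(Function('K')(-4), -32)) = Mul(1606, Mul(-5, Pow(-32, 2))) = Mul(1606, Mul(-5, 1024)) = Mul(1606, -5120) = -8222720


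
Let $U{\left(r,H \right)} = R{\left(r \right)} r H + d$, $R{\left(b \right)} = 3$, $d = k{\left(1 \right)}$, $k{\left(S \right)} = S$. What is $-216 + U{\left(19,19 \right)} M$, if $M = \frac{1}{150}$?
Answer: $- \frac{15658}{75} \approx -208.77$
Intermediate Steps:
$d = 1$
$M = \frac{1}{150} \approx 0.0066667$
$U{\left(r,H \right)} = 1 + 3 H r$ ($U{\left(r,H \right)} = 3 r H + 1 = 3 H r + 1 = 1 + 3 H r$)
$-216 + U{\left(19,19 \right)} M = -216 + \left(1 + 3 \cdot 19 \cdot 19\right) \frac{1}{150} = -216 + \left(1 + 1083\right) \frac{1}{150} = -216 + 1084 \cdot \frac{1}{150} = -216 + \frac{542}{75} = - \frac{15658}{75}$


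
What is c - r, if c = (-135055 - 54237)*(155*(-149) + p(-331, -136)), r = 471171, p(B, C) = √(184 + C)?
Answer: 4371227569 - 757168*√3 ≈ 4.3699e+9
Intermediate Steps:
c = 4371698740 - 757168*√3 (c = (-135055 - 54237)*(155*(-149) + √(184 - 136)) = -189292*(-23095 + √48) = -189292*(-23095 + 4*√3) = 4371698740 - 757168*√3 ≈ 4.3704e+9)
c - r = (4371698740 - 757168*√3) - 1*471171 = (4371698740 - 757168*√3) - 471171 = 4371227569 - 757168*√3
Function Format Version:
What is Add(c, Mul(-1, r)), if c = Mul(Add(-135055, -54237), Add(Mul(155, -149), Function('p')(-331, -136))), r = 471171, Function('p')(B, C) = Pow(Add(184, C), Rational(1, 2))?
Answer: Add(4371227569, Mul(-757168, Pow(3, Rational(1, 2)))) ≈ 4.3699e+9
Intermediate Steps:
c = Add(4371698740, Mul(-757168, Pow(3, Rational(1, 2)))) (c = Mul(Add(-135055, -54237), Add(Mul(155, -149), Pow(Add(184, -136), Rational(1, 2)))) = Mul(-189292, Add(-23095, Pow(48, Rational(1, 2)))) = Mul(-189292, Add(-23095, Mul(4, Pow(3, Rational(1, 2))))) = Add(4371698740, Mul(-757168, Pow(3, Rational(1, 2)))) ≈ 4.3704e+9)
Add(c, Mul(-1, r)) = Add(Add(4371698740, Mul(-757168, Pow(3, Rational(1, 2)))), Mul(-1, 471171)) = Add(Add(4371698740, Mul(-757168, Pow(3, Rational(1, 2)))), -471171) = Add(4371227569, Mul(-757168, Pow(3, Rational(1, 2))))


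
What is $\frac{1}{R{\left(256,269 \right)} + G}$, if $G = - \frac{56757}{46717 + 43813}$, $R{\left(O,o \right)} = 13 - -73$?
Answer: $\frac{90530}{7728823} \approx 0.011713$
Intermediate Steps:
$R{\left(O,o \right)} = 86$ ($R{\left(O,o \right)} = 13 + 73 = 86$)
$G = - \frac{56757}{90530} \approx -0.62694$
$\frac{1}{R{\left(256,269 \right)} + G} = \frac{1}{86 - \frac{56757}{90530}} = \frac{1}{\frac{7728823}{90530}} = \frac{90530}{7728823}$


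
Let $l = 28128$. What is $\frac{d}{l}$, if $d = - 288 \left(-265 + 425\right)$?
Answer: $- \frac{480}{293} \approx -1.6382$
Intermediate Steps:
$d = -46080$ ($d = \left(-288\right) 160 = -46080$)
$\frac{d}{l} = - \frac{46080}{28128} = \left(-46080\right) \frac{1}{28128} = - \frac{480}{293}$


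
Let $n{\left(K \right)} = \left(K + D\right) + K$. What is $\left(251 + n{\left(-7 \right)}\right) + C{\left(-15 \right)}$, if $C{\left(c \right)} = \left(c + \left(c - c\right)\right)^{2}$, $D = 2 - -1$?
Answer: $465$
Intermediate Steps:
$D = 3$ ($D = 2 + 1 = 3$)
$C{\left(c \right)} = c^{2}$ ($C{\left(c \right)} = \left(c + 0\right)^{2} = c^{2}$)
$n{\left(K \right)} = 3 + 2 K$ ($n{\left(K \right)} = \left(K + 3\right) + K = \left(3 + K\right) + K = 3 + 2 K$)
$\left(251 + n{\left(-7 \right)}\right) + C{\left(-15 \right)} = \left(251 + \left(3 + 2 \left(-7\right)\right)\right) + \left(-15\right)^{2} = \left(251 + \left(3 - 14\right)\right) + 225 = \left(251 - 11\right) + 225 = 240 + 225 = 465$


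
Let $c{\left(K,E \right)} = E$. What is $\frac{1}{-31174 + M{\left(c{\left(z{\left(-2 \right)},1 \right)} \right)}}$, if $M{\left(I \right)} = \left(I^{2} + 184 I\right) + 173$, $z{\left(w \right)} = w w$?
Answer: $- \frac{1}{30816} \approx -3.2451 \cdot 10^{-5}$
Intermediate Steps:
$z{\left(w \right)} = w^{2}$
$M{\left(I \right)} = 173 + I^{2} + 184 I$
$\frac{1}{-31174 + M{\left(c{\left(z{\left(-2 \right)},1 \right)} \right)}} = \frac{1}{-31174 + \left(173 + 1^{2} + 184 \cdot 1\right)} = \frac{1}{-31174 + \left(173 + 1 + 184\right)} = \frac{1}{-31174 + 358} = \frac{1}{-30816} = - \frac{1}{30816}$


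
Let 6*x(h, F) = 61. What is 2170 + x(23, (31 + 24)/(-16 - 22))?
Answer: 13081/6 ≈ 2180.2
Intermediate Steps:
x(h, F) = 61/6 (x(h, F) = (1/6)*61 = 61/6)
2170 + x(23, (31 + 24)/(-16 - 22)) = 2170 + 61/6 = 13081/6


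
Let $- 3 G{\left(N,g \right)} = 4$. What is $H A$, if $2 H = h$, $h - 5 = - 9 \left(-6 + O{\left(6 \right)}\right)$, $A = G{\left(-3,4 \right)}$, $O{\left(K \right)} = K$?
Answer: $- \frac{10}{3} \approx -3.3333$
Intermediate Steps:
$G{\left(N,g \right)} = - \frac{4}{3}$ ($G{\left(N,g \right)} = \left(- \frac{1}{3}\right) 4 = - \frac{4}{3}$)
$A = - \frac{4}{3} \approx -1.3333$
$h = 5$ ($h = 5 - 9 \left(-6 + 6\right) = 5 - 0 = 5 + 0 = 5$)
$H = \frac{5}{2}$ ($H = \frac{1}{2} \cdot 5 = \frac{5}{2} \approx 2.5$)
$H A = \frac{5}{2} \left(- \frac{4}{3}\right) = - \frac{10}{3}$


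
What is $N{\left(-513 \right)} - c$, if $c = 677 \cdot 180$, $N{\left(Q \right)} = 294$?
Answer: $-121566$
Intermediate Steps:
$c = 121860$
$N{\left(-513 \right)} - c = 294 - 121860 = -121566$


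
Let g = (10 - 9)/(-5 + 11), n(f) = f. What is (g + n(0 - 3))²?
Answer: 289/36 ≈ 8.0278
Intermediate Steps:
g = ⅙ (g = 1/6 = 1*(⅙) = ⅙ ≈ 0.16667)
(g + n(0 - 3))² = (⅙ + (0 - 3))² = (⅙ - 3)² = (-17/6)² = 289/36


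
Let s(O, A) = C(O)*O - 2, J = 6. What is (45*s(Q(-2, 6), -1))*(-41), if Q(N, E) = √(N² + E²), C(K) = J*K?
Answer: -439110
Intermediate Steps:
C(K) = 6*K
Q(N, E) = √(E² + N²)
s(O, A) = -2 + 6*O² (s(O, A) = (6*O)*O - 2 = 6*O² - 2 = -2 + 6*O²)
(45*s(Q(-2, 6), -1))*(-41) = (45*(-2 + 6*(√(6² + (-2)²))²))*(-41) = (45*(-2 + 6*(√(36 + 4))²))*(-41) = (45*(-2 + 6*(√40)²))*(-41) = (45*(-2 + 6*(2*√10)²))*(-41) = (45*(-2 + 6*40))*(-41) = (45*(-2 + 240))*(-41) = (45*238)*(-41) = 10710*(-41) = -439110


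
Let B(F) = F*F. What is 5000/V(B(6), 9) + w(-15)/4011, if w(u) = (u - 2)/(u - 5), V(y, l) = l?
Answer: 133700051/240660 ≈ 555.56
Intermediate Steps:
B(F) = F²
w(u) = (-2 + u)/(-5 + u)
5000/V(B(6), 9) + w(-15)/4011 = 5000/9 + ((-2 - 15)/(-5 - 15))/4011 = 5000*(⅑) + (-17/(-20))*(1/4011) = 5000/9 - 1/20*(-17)*(1/4011) = 5000/9 + (17/20)*(1/4011) = 5000/9 + 17/80220 = 133700051/240660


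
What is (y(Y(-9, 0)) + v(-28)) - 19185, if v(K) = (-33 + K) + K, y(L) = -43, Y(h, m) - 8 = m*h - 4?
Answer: -19317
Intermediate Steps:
Y(h, m) = 4 + h*m (Y(h, m) = 8 + (m*h - 4) = 8 + (h*m - 4) = 8 + (-4 + h*m) = 4 + h*m)
v(K) = -33 + 2*K
(y(Y(-9, 0)) + v(-28)) - 19185 = (-43 + (-33 + 2*(-28))) - 19185 = (-43 + (-33 - 56)) - 19185 = (-43 - 89) - 19185 = -132 - 19185 = -19317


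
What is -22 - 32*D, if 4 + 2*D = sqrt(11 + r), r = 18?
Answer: 42 - 16*sqrt(29) ≈ -44.163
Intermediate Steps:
D = -2 + sqrt(29)/2 (D = -2 + sqrt(11 + 18)/2 = -2 + sqrt(29)/2 ≈ 0.69258)
-22 - 32*D = -22 - 32*(-2 + sqrt(29)/2) = -22 + (64 - 16*sqrt(29)) = 42 - 16*sqrt(29)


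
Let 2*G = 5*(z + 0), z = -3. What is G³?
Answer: -3375/8 ≈ -421.88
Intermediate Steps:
G = -15/2 (G = (5*(-3 + 0))/2 = (5*(-3))/2 = (½)*(-15) = -15/2 ≈ -7.5000)
G³ = (-15/2)³ = -3375/8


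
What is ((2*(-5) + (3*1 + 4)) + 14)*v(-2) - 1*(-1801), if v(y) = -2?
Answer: 1779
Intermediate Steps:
((2*(-5) + (3*1 + 4)) + 14)*v(-2) - 1*(-1801) = ((2*(-5) + (3*1 + 4)) + 14)*(-2) - 1*(-1801) = ((-10 + (3 + 4)) + 14)*(-2) + 1801 = ((-10 + 7) + 14)*(-2) + 1801 = (-3 + 14)*(-2) + 1801 = 11*(-2) + 1801 = -22 + 1801 = 1779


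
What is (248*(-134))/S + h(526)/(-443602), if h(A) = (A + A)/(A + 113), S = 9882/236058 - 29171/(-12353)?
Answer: -572269711035553306334/41386115201234229 ≈ -13828.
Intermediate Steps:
S = 1168020044/486004079 (S = 9882*(1/236058) - 29171*(-1/12353) = 1647/39343 + 29171/12353 = 1168020044/486004079 ≈ 2.4033)
h(A) = 2*A/(113 + A) (h(A) = (2*A)/(113 + A) = 2*A/(113 + A))
(248*(-134))/S + h(526)/(-443602) = (248*(-134))/(1168020044/486004079) + (2*526/(113 + 526))/(-443602) = -33232*486004079/1168020044 + (2*526/639)*(-1/443602) = -4037721888332/292005011 + (2*526*(1/639))*(-1/443602) = -4037721888332/292005011 + (1052/639)*(-1/443602) = -4037721888332/292005011 - 526/141730839 = -572269711035553306334/41386115201234229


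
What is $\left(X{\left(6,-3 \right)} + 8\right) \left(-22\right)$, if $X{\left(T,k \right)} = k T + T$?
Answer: $88$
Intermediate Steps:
$X{\left(T,k \right)} = T + T k$ ($X{\left(T,k \right)} = T k + T = T + T k$)
$\left(X{\left(6,-3 \right)} + 8\right) \left(-22\right) = \left(6 \left(1 - 3\right) + 8\right) \left(-22\right) = \left(6 \left(-2\right) + 8\right) \left(-22\right) = \left(-12 + 8\right) \left(-22\right) = \left(-4\right) \left(-22\right) = 88$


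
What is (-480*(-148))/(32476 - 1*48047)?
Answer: -71040/15571 ≈ -4.5623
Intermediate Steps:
(-480*(-148))/(32476 - 1*48047) = 71040/(32476 - 48047) = 71040/(-15571) = 71040*(-1/15571) = -71040/15571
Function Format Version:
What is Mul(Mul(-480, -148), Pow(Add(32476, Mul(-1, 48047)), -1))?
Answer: Rational(-71040, 15571) ≈ -4.5623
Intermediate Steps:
Mul(Mul(-480, -148), Pow(Add(32476, Mul(-1, 48047)), -1)) = Mul(71040, Pow(Add(32476, -48047), -1)) = Mul(71040, Pow(-15571, -1)) = Mul(71040, Rational(-1, 15571)) = Rational(-71040, 15571)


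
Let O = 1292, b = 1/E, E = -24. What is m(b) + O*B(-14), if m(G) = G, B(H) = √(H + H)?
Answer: -1/24 + 2584*I*√7 ≈ -0.041667 + 6836.6*I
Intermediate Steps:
B(H) = √2*√H (B(H) = √(2*H) = √2*√H)
b = -1/24 (b = 1/(-24) = -1/24 ≈ -0.041667)
m(b) + O*B(-14) = -1/24 + 1292*(√2*√(-14)) = -1/24 + 1292*(√2*(I*√14)) = -1/24 + 1292*(2*I*√7) = -1/24 + 2584*I*√7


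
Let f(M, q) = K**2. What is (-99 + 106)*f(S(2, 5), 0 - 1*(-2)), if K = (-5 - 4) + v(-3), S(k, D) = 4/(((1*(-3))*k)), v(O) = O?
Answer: 1008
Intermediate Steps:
S(k, D) = -4/(3*k) (S(k, D) = 4/((-3*k)) = 4*(-1/(3*k)) = -4/(3*k))
K = -12 (K = (-5 - 4) - 3 = -9 - 3 = -12)
f(M, q) = 144 (f(M, q) = (-12)**2 = 144)
(-99 + 106)*f(S(2, 5), 0 - 1*(-2)) = (-99 + 106)*144 = 7*144 = 1008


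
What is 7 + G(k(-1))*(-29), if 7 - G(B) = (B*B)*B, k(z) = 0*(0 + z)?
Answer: -196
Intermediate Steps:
k(z) = 0 (k(z) = 0*z = 0)
G(B) = 7 - B**3 (G(B) = 7 - B*B*B = 7 - B**2*B = 7 - B**3)
7 + G(k(-1))*(-29) = 7 + (7 - 1*0**3)*(-29) = 7 + (7 - 1*0)*(-29) = 7 + (7 + 0)*(-29) = 7 + 7*(-29) = 7 - 203 = -196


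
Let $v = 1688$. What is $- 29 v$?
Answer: $-48952$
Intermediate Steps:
$- 29 v = \left(-29\right) 1688 = -48952$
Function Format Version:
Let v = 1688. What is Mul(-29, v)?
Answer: -48952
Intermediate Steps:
Mul(-29, v) = Mul(-29, 1688) = -48952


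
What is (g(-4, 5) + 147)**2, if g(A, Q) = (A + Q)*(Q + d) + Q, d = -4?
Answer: 23409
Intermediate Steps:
g(A, Q) = Q + (-4 + Q)*(A + Q) (g(A, Q) = (A + Q)*(Q - 4) + Q = (A + Q)*(-4 + Q) + Q = (-4 + Q)*(A + Q) + Q = Q + (-4 + Q)*(A + Q))
(g(-4, 5) + 147)**2 = ((5**2 - 4*(-4) - 3*5 - 4*5) + 147)**2 = ((25 + 16 - 15 - 20) + 147)**2 = (6 + 147)**2 = 153**2 = 23409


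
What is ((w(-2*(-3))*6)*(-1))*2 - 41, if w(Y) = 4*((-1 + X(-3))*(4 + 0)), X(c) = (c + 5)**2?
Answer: -617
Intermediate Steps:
X(c) = (5 + c)**2
w(Y) = 48 (w(Y) = 4*((-1 + (5 - 3)**2)*(4 + 0)) = 4*((-1 + 2**2)*4) = 4*((-1 + 4)*4) = 4*(3*4) = 4*12 = 48)
((w(-2*(-3))*6)*(-1))*2 - 41 = ((48*6)*(-1))*2 - 41 = (288*(-1))*2 - 41 = -288*2 - 41 = -576 - 41 = -617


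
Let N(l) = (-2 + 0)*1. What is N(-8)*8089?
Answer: -16178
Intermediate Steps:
N(l) = -2 (N(l) = -2*1 = -2)
N(-8)*8089 = -2*8089 = -16178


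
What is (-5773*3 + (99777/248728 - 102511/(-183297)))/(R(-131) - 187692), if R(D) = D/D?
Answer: 789548409184127/8557038439877256 ≈ 0.092269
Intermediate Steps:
R(D) = 1
(-5773*3 + (99777/248728 - 102511/(-183297)))/(R(-131) - 187692) = (-5773*3 + (99777/248728 - 102511/(-183297)))/(1 - 187692) = (-17319 + (99777*(1/248728) - 102511*(-1/183297)))/(-187691) = (-17319 + (99777/248728 + 102511/183297))*(-1/187691) = (-17319 + 43786180777/45591096216)*(-1/187691) = -789548409184127/45591096216*(-1/187691) = 789548409184127/8557038439877256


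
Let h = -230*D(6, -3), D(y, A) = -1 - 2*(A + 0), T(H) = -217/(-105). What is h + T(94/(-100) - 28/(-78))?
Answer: -17219/15 ≈ -1147.9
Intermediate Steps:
T(H) = 31/15 (T(H) = -217*(-1/105) = 31/15)
D(y, A) = -1 - 2*A
h = -1150 (h = -230*(-1 - 2*(-3)) = -230*(-1 + 6) = -230*5 = -1150)
h + T(94/(-100) - 28/(-78)) = -1150 + 31/15 = -17219/15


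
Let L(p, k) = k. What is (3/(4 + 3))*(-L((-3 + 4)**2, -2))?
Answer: 6/7 ≈ 0.85714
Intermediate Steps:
(3/(4 + 3))*(-L((-3 + 4)**2, -2)) = (3/(4 + 3))*(-1*(-2)) = (3/7)*2 = 6/7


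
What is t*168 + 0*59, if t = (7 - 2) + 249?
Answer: 42672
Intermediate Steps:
t = 254 (t = 5 + 249 = 254)
t*168 + 0*59 = 254*168 + 0*59 = 42672 + 0 = 42672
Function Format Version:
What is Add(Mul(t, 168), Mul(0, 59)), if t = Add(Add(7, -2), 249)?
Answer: 42672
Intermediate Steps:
t = 254 (t = Add(5, 249) = 254)
Add(Mul(t, 168), Mul(0, 59)) = Add(Mul(254, 168), Mul(0, 59)) = Add(42672, 0) = 42672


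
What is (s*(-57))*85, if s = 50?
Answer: -242250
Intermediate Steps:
(s*(-57))*85 = (50*(-57))*85 = -2850*85 = -242250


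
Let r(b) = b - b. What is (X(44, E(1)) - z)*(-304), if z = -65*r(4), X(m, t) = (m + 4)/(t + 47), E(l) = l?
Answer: -304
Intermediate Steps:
X(m, t) = (4 + m)/(47 + t)
r(b) = 0
z = 0 (z = -65*0 = 0)
(X(44, E(1)) - z)*(-304) = ((4 + 44)/(47 + 1) - 1*0)*(-304) = (48/48 + 0)*(-304) = ((1/48)*48 + 0)*(-304) = (1 + 0)*(-304) = 1*(-304) = -304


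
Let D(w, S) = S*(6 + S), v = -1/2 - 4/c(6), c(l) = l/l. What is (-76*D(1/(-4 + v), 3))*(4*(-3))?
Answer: 24624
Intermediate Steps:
c(l) = 1
v = -9/2 (v = -1/2 - 4/1 = -1*½ - 4*1 = -½ - 4 = -9/2 ≈ -4.5000)
(-76*D(1/(-4 + v), 3))*(4*(-3)) = (-228*(6 + 3))*(4*(-3)) = -228*9*(-12) = -76*27*(-12) = -2052*(-12) = 24624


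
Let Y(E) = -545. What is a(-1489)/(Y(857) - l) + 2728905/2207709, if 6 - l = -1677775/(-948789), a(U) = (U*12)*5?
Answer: 15713173185697480/95870676580623 ≈ 163.90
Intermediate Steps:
a(U) = 60*U (a(U) = (12*U)*5 = 60*U)
l = 4014959/948789 (l = 6 - (-1677775)/(-948789) = 6 - (-1677775)*(-1)/948789 = 6 - 1*1677775/948789 = 6 - 1677775/948789 = 4014959/948789 ≈ 4.2317)
a(-1489)/(Y(857) - l) + 2728905/2207709 = (60*(-1489))/(-545 - 1*4014959/948789) + 2728905/2207709 = -89340/(-545 - 4014959/948789) + 2728905*(1/2207709) = -89340/(-521104964/948789) + 909635/735903 = -89340*(-948789/521104964) + 909635/735903 = 21191202315/130276241 + 909635/735903 = 15713173185697480/95870676580623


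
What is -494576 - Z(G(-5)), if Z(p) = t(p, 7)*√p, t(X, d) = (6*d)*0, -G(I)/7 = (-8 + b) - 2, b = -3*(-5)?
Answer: -494576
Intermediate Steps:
b = 15
G(I) = -35 (G(I) = -7*((-8 + 15) - 2) = -7*(7 - 2) = -7*5 = -35)
t(X, d) = 0
Z(p) = 0 (Z(p) = 0*√p = 0)
-494576 - Z(G(-5)) = -494576 - 1*0 = -494576 + 0 = -494576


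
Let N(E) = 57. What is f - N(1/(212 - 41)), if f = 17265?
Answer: 17208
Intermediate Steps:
f - N(1/(212 - 41)) = 17265 - 1*57 = 17265 - 57 = 17208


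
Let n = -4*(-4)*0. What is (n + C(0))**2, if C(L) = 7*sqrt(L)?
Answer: 0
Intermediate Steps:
n = 0 (n = 16*0 = 0)
(n + C(0))**2 = (0 + 7*sqrt(0))**2 = (0 + 7*0)**2 = (0 + 0)**2 = 0**2 = 0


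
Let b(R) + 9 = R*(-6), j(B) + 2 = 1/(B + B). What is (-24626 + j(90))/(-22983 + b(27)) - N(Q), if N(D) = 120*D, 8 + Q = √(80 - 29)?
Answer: 235614367/245160 - 120*√51 ≈ 104.09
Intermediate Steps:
Q = -8 + √51 (Q = -8 + √(80 - 29) = -8 + √51 ≈ -0.85857)
j(B) = -2 + 1/(2*B) (j(B) = -2 + 1/(B + B) = -2 + 1/(2*B))
b(R) = -9 - 6*R (b(R) = -9 + R*(-6) = -9 - 6*R)
(-24626 + j(90))/(-22983 + b(27)) - N(Q) = (-24626 + (-2 + (½)/90))/(-22983 + (-9 - 6*27)) - 120*(-8 + √51) = (-24626 + (-2 + (½)*(1/90)))/(-22983 + (-9 - 162)) - (-960 + 120*√51) = (-24626 + (-2 + 1/180))/(-22983 - 171) + (960 - 120*√51) = (-24626 - 359/180)/(-23154) + (960 - 120*√51) = -4433039/180*(-1/23154) + (960 - 120*√51) = 260767/245160 + (960 - 120*√51) = 235614367/245160 - 120*√51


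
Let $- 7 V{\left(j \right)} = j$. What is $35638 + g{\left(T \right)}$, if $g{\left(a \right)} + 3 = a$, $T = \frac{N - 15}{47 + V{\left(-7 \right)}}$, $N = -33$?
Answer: $35634$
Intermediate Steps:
$V{\left(j \right)} = - \frac{j}{7}$
$T = -1$ ($T = \frac{-33 - 15}{47 - -1} = - \frac{48}{47 + 1} = - \frac{48}{48} = \left(-48\right) \frac{1}{48} = -1$)
$g{\left(a \right)} = -3 + a$
$35638 + g{\left(T \right)} = 35638 - 4 = 35634$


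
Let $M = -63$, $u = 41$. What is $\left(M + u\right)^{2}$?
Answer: $484$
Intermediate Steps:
$\left(M + u\right)^{2} = \left(-63 + 41\right)^{2} = \left(-22\right)^{2} = 484$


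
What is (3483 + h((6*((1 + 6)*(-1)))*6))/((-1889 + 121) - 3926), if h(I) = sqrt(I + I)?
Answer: -1161/1898 - I*sqrt(14)/949 ≈ -0.6117 - 0.0039427*I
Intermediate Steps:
h(I) = sqrt(2)*sqrt(I) (h(I) = sqrt(2*I) = sqrt(2)*sqrt(I))
(3483 + h((6*((1 + 6)*(-1)))*6))/((-1889 + 121) - 3926) = (3483 + sqrt(2)*sqrt((6*((1 + 6)*(-1)))*6))/((-1889 + 121) - 3926) = (3483 + sqrt(2)*sqrt((6*(7*(-1)))*6))/(-1768 - 3926) = (3483 + sqrt(2)*sqrt((6*(-7))*6))/(-5694) = (3483 + sqrt(2)*sqrt(-42*6))*(-1/5694) = (3483 + sqrt(2)*sqrt(-252))*(-1/5694) = (3483 + sqrt(2)*(6*I*sqrt(7)))*(-1/5694) = (3483 + 6*I*sqrt(14))*(-1/5694) = -1161/1898 - I*sqrt(14)/949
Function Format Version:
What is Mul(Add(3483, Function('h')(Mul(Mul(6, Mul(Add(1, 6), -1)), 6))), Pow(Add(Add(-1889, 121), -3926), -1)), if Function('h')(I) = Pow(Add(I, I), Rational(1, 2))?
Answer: Add(Rational(-1161, 1898), Mul(Rational(-1, 949), I, Pow(14, Rational(1, 2)))) ≈ Add(-0.61170, Mul(-0.0039427, I))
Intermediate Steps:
Function('h')(I) = Mul(Pow(2, Rational(1, 2)), Pow(I, Rational(1, 2))) (Function('h')(I) = Pow(Mul(2, I), Rational(1, 2)) = Mul(Pow(2, Rational(1, 2)), Pow(I, Rational(1, 2))))
Mul(Add(3483, Function('h')(Mul(Mul(6, Mul(Add(1, 6), -1)), 6))), Pow(Add(Add(-1889, 121), -3926), -1)) = Mul(Add(3483, Mul(Pow(2, Rational(1, 2)), Pow(Mul(Mul(6, Mul(Add(1, 6), -1)), 6), Rational(1, 2)))), Pow(Add(Add(-1889, 121), -3926), -1)) = Mul(Add(3483, Mul(Pow(2, Rational(1, 2)), Pow(Mul(Mul(6, Mul(7, -1)), 6), Rational(1, 2)))), Pow(Add(-1768, -3926), -1)) = Mul(Add(3483, Mul(Pow(2, Rational(1, 2)), Pow(Mul(Mul(6, -7), 6), Rational(1, 2)))), Pow(-5694, -1)) = Mul(Add(3483, Mul(Pow(2, Rational(1, 2)), Pow(Mul(-42, 6), Rational(1, 2)))), Rational(-1, 5694)) = Mul(Add(3483, Mul(Pow(2, Rational(1, 2)), Pow(-252, Rational(1, 2)))), Rational(-1, 5694)) = Mul(Add(3483, Mul(Pow(2, Rational(1, 2)), Mul(6, I, Pow(7, Rational(1, 2))))), Rational(-1, 5694)) = Mul(Add(3483, Mul(6, I, Pow(14, Rational(1, 2)))), Rational(-1, 5694)) = Add(Rational(-1161, 1898), Mul(Rational(-1, 949), I, Pow(14, Rational(1, 2))))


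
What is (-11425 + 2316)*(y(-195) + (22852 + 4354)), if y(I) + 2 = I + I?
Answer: -244248726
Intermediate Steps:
y(I) = -2 + 2*I (y(I) = -2 + (I + I) = -2 + 2*I)
(-11425 + 2316)*(y(-195) + (22852 + 4354)) = (-11425 + 2316)*((-2 + 2*(-195)) + (22852 + 4354)) = -9109*((-2 - 390) + 27206) = -9109*(-392 + 27206) = -9109*26814 = -244248726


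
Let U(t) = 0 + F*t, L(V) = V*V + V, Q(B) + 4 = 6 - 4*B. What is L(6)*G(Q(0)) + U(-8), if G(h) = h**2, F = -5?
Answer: 208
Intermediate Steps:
Q(B) = 2 - 4*B (Q(B) = -4 + (6 - 4*B) = 2 - 4*B)
L(V) = V + V**2 (L(V) = V**2 + V = V + V**2)
U(t) = -5*t (U(t) = 0 - 5*t = -5*t)
L(6)*G(Q(0)) + U(-8) = (6*(1 + 6))*(2 - 4*0)**2 - 5*(-8) = (6*7)*(2 + 0)**2 + 40 = 42*2**2 + 40 = 42*4 + 40 = 168 + 40 = 208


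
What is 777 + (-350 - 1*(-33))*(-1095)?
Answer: 347892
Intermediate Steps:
777 + (-350 - 1*(-33))*(-1095) = 777 + (-350 + 33)*(-1095) = 777 - 317*(-1095) = 777 + 347115 = 347892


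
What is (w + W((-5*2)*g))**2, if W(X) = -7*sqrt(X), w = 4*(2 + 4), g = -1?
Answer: 1066 - 336*sqrt(10) ≈ 3.4747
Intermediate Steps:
w = 24 (w = 4*6 = 24)
(w + W((-5*2)*g))**2 = (24 - 7*sqrt(10))**2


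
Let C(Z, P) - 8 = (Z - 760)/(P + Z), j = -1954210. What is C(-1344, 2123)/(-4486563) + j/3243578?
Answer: -1138340166964859/1889401796006751 ≈ -0.60249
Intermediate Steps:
C(Z, P) = 8 + (-760 + Z)/(P + Z) (C(Z, P) = 8 + (Z - 760)/(P + Z) = 8 + (-760 + Z)/(P + Z))
C(-1344, 2123)/(-4486563) + j/3243578 = ((-760 + 8*2123 + 9*(-1344))/(2123 - 1344))/(-4486563) - 1954210/3243578 = ((-760 + 16984 - 12096)/779)*(-1/4486563) - 1954210*1/3243578 = ((1/779)*4128)*(-1/4486563) - 977105/1621789 = (4128/779)*(-1/4486563) - 977105/1621789 = -1376/1165010859 - 977105/1621789 = -1138340166964859/1889401796006751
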